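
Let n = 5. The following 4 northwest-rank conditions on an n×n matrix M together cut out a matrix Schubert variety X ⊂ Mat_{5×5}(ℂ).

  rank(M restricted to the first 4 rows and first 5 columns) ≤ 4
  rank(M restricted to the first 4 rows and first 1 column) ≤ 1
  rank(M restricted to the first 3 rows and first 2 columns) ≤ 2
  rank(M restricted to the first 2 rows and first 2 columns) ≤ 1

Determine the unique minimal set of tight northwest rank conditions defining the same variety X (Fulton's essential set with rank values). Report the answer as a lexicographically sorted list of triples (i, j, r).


Computing R[i][j] = min implied NW-rank bound (n=5, 4 conditions):

  1, 1, 1, 1, 1
  1, 1, 2, 2, 2
  1, 2, 3, 3, 3
  1, 2, 3, 4, 4
  1, 2, 3, 4, 5

second differences of R give the permutation w = (1, 3, 2, 4, 5).

ℓ(w)=1; the 1 essential cell (i,j,r):

[(2, 2, 1)]


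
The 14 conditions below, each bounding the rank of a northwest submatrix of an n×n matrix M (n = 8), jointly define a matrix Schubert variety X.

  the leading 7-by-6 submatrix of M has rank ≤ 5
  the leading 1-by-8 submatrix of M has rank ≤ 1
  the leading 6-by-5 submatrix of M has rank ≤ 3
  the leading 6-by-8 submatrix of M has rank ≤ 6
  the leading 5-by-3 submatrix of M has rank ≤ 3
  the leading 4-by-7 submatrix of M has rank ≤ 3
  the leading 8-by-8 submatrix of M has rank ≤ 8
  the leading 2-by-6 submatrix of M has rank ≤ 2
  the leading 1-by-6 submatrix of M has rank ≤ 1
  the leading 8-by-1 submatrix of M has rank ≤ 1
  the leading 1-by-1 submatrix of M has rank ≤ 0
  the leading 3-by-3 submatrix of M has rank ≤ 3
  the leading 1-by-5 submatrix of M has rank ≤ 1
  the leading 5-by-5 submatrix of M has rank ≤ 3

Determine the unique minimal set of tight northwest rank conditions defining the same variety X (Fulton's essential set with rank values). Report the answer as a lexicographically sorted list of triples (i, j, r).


The tightest implied rank at each (i,j), from the 14 conditions:

  R[1]: 0 1 1 1 1 1 1 1
  R[2]: 1 2 2 2 2 2 2 2
  R[3]: 1 2 3 3 3 3 3 3
  R[4]: 1 2 3 3 3 3 3 4
  R[5]: 1 2 3 3 3 4 4 5
  R[6]: 1 2 3 3 3 4 5 6
  R[7]: 1 2 3 4 4 5 6 7
  R[8]: 1 2 3 4 5 6 7 8

giving w = (2, 1, 3, 8, 6, 7, 4, 5) via Δ²R.

|D(w)|=9, |Ess(w)|=3:

[(1, 1, 0), (4, 7, 3), (6, 5, 3)]


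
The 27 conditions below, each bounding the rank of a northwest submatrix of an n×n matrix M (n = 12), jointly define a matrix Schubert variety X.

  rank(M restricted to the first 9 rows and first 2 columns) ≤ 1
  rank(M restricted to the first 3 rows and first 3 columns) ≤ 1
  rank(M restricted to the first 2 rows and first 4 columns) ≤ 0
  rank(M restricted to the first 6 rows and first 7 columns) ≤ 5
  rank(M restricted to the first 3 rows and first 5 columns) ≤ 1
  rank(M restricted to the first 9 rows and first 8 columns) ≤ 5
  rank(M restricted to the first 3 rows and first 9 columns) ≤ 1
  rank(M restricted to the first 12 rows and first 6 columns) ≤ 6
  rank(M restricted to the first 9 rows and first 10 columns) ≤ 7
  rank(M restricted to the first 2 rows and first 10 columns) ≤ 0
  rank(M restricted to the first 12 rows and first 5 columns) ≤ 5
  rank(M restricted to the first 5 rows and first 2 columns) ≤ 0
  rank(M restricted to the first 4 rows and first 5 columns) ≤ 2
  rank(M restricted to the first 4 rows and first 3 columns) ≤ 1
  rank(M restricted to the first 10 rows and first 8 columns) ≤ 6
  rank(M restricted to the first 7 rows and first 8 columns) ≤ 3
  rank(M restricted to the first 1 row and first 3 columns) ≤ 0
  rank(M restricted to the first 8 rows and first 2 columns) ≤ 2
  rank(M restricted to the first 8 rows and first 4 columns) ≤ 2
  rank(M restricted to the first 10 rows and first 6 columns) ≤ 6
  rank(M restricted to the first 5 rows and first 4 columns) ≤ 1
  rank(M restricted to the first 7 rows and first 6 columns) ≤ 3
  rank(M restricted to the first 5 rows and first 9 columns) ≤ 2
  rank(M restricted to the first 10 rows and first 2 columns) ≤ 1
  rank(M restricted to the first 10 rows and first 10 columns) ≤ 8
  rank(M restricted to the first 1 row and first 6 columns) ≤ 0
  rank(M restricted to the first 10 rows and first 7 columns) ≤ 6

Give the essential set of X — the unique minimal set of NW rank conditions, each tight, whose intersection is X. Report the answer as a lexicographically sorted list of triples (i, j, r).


Reconstructing r_w from the 27 given conditions:

  0 | 0 | 0 | 0 | 0 | 0 | 0 | 0 | 0 | 0 | 1 | 1
  0 | 0 | 0 | 0 | 0 | 0 | 0 | 0 | 0 | 0 | 1 | 2
  0 | 0 | 1 | 1 | 1 | 1 | 1 | 1 | 1 | 1 | 2 | 3
  0 | 0 | 1 | 1 | 2 | 2 | 2 | 2 | 2 | 2 | 3 | 4
  0 | 0 | 1 | 1 | 2 | 2 | 2 | 2 | 2 | 3 | 4 | 5
  1 | 1 | 2 | 2 | 3 | 3 | 3 | 3 | 3 | 4 | 5 | 6
  1 | 1 | 2 | 2 | 3 | 3 | 3 | 3 | 4 | 5 | 6 | 7
  1 | 1 | 2 | 2 | 3 | 4 | 4 | 4 | 5 | 6 | 7 | 8
  1 | 1 | 2 | 3 | 4 | 5 | 5 | 5 | 6 | 7 | 8 | 9
  1 | 1 | 2 | 3 | 4 | 5 | 6 | 6 | 7 | 8 | 9 | 10
  1 | 2 | 3 | 4 | 5 | 6 | 7 | 7 | 8 | 9 | 10 | 11
  1 | 2 | 3 | 4 | 5 | 6 | 7 | 8 | 9 | 10 | 11 | 12

second differences of R give the permutation w = (11, 12, 3, 5, 10, 1, 9, 6, 4, 7, 2, 8).

7 SE-corners of the 41-cell Rothe diagram give Ess(w):

[(2, 10, 0), (5, 2, 0), (5, 4, 1), (5, 9, 2), (7, 8, 3), (8, 4, 2), (10, 2, 1)]


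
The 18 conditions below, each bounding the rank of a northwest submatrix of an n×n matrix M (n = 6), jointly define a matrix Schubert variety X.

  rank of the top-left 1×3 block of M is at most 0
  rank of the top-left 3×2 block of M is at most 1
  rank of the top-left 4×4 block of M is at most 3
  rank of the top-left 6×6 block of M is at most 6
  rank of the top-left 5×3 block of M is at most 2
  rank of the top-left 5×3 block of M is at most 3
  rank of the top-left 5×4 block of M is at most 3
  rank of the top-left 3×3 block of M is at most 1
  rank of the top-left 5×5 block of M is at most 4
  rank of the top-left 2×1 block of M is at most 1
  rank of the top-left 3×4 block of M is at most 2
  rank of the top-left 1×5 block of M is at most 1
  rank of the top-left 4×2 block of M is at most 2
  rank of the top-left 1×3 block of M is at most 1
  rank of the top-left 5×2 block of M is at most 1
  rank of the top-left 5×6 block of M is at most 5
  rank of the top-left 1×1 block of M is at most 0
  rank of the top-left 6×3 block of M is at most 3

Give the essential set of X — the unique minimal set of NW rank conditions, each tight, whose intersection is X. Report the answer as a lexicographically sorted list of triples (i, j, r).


Computing R[i][j] = min implied NW-rank bound (n=6, 18 conditions):

  i=1: 0 0 0 1 1 1
  i=2: 1 1 1 2 2 2
  i=3: 1 1 1 2 3 3
  i=4: 1 1 2 3 4 4
  i=5: 1 1 2 3 4 5
  i=6: 1 2 3 4 5 6

the unique w with this rank table is (4, 1, 5, 3, 6, 2).

Fulton essential set (3 of the 7 Rothe cells):

[(1, 3, 0), (3, 3, 1), (5, 2, 1)]


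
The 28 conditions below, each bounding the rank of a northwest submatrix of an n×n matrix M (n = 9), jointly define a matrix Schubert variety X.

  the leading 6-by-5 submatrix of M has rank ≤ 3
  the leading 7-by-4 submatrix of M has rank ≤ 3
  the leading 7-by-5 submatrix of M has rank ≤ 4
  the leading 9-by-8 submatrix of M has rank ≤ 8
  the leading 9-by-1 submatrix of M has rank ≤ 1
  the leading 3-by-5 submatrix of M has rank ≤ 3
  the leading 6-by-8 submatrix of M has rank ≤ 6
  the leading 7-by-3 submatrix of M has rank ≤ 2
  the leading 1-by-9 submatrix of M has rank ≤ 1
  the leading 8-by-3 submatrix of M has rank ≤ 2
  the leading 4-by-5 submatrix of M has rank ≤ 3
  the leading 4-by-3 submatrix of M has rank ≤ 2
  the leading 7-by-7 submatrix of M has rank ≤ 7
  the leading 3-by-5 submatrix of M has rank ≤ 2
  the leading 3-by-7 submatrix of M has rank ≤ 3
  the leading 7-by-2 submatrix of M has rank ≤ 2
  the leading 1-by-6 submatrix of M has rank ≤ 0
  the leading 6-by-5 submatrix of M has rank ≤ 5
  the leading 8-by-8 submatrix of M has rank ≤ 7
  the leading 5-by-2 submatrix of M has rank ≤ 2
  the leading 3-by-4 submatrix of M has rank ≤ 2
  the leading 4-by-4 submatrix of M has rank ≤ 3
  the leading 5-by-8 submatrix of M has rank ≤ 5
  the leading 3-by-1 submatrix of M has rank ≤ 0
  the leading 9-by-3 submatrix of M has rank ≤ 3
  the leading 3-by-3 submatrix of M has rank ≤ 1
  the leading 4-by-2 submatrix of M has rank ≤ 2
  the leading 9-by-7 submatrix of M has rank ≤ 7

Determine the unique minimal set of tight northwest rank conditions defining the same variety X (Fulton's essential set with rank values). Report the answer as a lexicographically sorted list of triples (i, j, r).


Computing R[i][j] = min implied NW-rank bound (n=9, 28 conditions):

  R[1]: 0 | 0 | 0 | 0 | 0 | 0 | 1 | 1 | 1
  R[2]: 0 | 1 | 1 | 1 | 1 | 1 | 2 | 2 | 2
  R[3]: 0 | 1 | 1 | 2 | 2 | 2 | 3 | 3 | 3
  R[4]: 1 | 2 | 2 | 3 | 3 | 3 | 4 | 4 | 4
  R[5]: 1 | 2 | 2 | 3 | 3 | 4 | 5 | 5 | 5
  R[6]: 1 | 2 | 2 | 3 | 3 | 4 | 5 | 6 | 6
  R[7]: 1 | 2 | 2 | 3 | 4 | 5 | 6 | 7 | 7
  R[8]: 1 | 2 | 2 | 3 | 4 | 5 | 6 | 7 | 8
  R[9]: 1 | 2 | 3 | 4 | 5 | 6 | 7 | 8 | 9

giving w = (7, 2, 4, 1, 6, 8, 5, 9, 3) via Δ²R.

|D(w)|=15, |Ess(w)|=5:

[(1, 6, 0), (3, 1, 0), (3, 3, 1), (6, 5, 3), (8, 3, 2)]


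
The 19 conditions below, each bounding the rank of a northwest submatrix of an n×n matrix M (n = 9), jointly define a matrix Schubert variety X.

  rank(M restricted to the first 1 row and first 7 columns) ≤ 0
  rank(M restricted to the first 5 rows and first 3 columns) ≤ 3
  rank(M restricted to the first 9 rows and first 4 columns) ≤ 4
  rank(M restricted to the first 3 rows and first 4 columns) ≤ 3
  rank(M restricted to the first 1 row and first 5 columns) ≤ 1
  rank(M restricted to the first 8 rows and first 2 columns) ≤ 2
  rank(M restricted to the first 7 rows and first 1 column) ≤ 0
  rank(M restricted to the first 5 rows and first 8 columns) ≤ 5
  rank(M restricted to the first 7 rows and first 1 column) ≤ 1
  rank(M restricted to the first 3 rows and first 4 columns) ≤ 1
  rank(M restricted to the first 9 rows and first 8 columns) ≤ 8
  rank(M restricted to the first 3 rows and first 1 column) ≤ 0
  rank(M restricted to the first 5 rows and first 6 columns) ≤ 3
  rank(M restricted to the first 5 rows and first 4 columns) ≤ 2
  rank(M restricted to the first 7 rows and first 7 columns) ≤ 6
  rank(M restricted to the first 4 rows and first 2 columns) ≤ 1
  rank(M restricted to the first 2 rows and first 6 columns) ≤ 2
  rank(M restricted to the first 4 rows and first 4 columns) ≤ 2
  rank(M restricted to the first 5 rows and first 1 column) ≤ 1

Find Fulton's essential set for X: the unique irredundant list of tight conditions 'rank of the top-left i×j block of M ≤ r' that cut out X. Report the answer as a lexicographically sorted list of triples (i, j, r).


Recovering R(i,j) via the rank-extension bound from the 19 conditions:

  0 0 0 0 0 0 0 1 1
  0 1 1 1 1 1 1 2 2
  0 1 1 1 2 2 2 3 3
  0 1 2 2 3 3 3 4 4
  0 1 2 2 3 3 4 5 5
  0 1 2 3 4 4 5 6 6
  0 1 2 3 4 5 6 7 7
  1 2 3 4 5 6 7 8 8
  1 2 3 4 5 6 7 8 9

hence w(1..9) = (8, 2, 5, 3, 7, 4, 6, 1, 9).

D(w) has 17 cells with 5 SE-corners; essential set:

[(1, 7, 0), (3, 4, 1), (5, 4, 2), (5, 6, 3), (7, 1, 0)]


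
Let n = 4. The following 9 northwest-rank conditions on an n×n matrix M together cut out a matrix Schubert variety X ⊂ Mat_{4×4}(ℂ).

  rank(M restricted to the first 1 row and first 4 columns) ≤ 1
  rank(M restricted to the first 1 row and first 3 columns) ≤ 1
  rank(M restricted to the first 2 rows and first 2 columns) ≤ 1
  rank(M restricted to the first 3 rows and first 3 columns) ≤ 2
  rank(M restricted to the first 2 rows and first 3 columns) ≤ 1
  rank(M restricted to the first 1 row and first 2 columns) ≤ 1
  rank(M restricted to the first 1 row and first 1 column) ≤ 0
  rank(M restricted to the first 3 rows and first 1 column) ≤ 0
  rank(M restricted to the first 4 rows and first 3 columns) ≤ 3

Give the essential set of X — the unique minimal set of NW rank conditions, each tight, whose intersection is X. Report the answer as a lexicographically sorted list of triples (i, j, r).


The tightest implied rank at each (i,j), from the 9 conditions:

  0  1  1  1
  0  1  1  2
  0  1  2  3
  1  2  3  4

hence w(1..4) = (2, 4, 3, 1).

|D(w)|=4, |Ess(w)|=2:

[(2, 3, 1), (3, 1, 0)]


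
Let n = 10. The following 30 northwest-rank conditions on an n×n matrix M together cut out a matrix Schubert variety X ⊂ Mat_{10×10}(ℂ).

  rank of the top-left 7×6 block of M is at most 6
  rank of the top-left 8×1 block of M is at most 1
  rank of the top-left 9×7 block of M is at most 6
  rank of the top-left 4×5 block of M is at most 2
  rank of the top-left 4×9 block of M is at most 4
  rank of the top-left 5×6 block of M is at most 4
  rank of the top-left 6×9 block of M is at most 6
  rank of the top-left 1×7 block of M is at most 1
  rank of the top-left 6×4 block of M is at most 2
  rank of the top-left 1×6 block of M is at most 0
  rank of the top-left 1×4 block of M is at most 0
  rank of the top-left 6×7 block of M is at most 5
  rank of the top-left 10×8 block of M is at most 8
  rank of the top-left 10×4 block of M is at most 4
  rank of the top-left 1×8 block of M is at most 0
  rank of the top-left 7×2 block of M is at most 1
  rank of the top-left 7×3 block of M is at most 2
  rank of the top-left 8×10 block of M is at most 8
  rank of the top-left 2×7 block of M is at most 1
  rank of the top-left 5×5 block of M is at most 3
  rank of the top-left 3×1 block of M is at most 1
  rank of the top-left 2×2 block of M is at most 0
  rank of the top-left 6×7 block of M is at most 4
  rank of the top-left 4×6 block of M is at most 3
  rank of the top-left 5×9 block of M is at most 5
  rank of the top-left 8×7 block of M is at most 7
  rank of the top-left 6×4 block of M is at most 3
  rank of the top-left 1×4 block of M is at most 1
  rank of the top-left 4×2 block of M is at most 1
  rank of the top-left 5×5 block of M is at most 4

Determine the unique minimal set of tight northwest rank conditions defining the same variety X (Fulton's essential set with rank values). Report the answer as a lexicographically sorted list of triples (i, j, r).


Computing R[i][j] = min implied NW-rank bound (n=10, 30 conditions):

  R[1]: 0, 0, 0, 0, 0, 0, 0, 0, 1, 1
  R[2]: 0, 0, 1, 1, 1, 1, 1, 1, 2, 2
  R[3]: 1, 1, 2, 2, 2, 2, 2, 2, 3, 3
  R[4]: 1, 1, 2, 2, 2, 3, 3, 3, 4, 4
  R[5]: 1, 1, 2, 2, 3, 4, 4, 4, 5, 5
  R[6]: 1, 1, 2, 2, 3, 4, 4, 5, 6, 6
  R[7]: 1, 1, 2, 3, 4, 5, 5, 6, 7, 7
  R[8]: 1, 2, 3, 4, 5, 6, 6, 7, 8, 8
  R[9]: 1, 2, 3, 4, 5, 6, 6, 7, 8, 9
  R[10]: 1, 2, 3, 4, 5, 6, 7, 8, 9, 10

second differences of R give the permutation w = (9, 3, 1, 6, 5, 8, 4, 2, 10, 7).

ℓ(w)=20; the 7 essential cells (i,j,r):

[(1, 8, 0), (2, 2, 0), (4, 5, 2), (6, 4, 2), (6, 7, 4), (7, 2, 1), (9, 7, 6)]


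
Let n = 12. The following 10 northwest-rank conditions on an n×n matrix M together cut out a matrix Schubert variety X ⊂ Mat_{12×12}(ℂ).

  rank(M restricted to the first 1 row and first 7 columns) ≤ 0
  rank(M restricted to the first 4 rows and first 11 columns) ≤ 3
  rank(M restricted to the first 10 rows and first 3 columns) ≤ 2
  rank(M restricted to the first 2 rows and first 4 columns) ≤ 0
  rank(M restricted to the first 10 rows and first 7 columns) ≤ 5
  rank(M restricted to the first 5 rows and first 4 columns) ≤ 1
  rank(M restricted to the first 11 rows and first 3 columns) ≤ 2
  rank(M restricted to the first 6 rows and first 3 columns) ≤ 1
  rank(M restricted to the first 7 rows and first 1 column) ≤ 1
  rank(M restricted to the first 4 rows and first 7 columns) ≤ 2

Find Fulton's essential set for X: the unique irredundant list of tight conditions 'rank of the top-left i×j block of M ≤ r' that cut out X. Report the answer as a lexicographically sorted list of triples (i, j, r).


Recovering R(i,j) via the rank-extension bound from the 10 conditions:

  0, 0, 0, 0, 0, 0, 0, 1, 1, 1, 1, 1
  0, 0, 0, 0, 1, 1, 1, 2, 2, 2, 2, 2
  1, 1, 1, 1, 2, 2, 2, 3, 3, 3, 3, 3
  1, 1, 1, 1, 2, 2, 2, 3, 3, 3, 3, 4
  1, 1, 1, 1, 2, 3, 3, 4, 4, 4, 4, 5
  1, 1, 1, 2, 3, 4, 4, 5, 5, 5, 5, 6
  1, 2, 2, 3, 4, 5, 5, 6, 6, 6, 6, 7
  1, 2, 2, 3, 4, 5, 5, 6, 7, 7, 7, 8
  1, 2, 2, 3, 4, 5, 5, 6, 7, 8, 8, 9
  1, 2, 2, 3, 4, 5, 5, 6, 7, 8, 9, 10
  1, 2, 2, 3, 4, 5, 6, 7, 8, 9, 10, 11
  1, 2, 3, 4, 5, 6, 7, 8, 9, 10, 11, 12

hence w(1..12) = (8, 5, 1, 12, 6, 4, 2, 9, 10, 11, 7, 3).

ℓ(w)=31; the 8 essential cells (i,j,r):

[(1, 7, 0), (2, 4, 0), (4, 7, 2), (4, 11, 3), (5, 4, 1), (6, 3, 1), (10, 7, 5), (11, 3, 2)]


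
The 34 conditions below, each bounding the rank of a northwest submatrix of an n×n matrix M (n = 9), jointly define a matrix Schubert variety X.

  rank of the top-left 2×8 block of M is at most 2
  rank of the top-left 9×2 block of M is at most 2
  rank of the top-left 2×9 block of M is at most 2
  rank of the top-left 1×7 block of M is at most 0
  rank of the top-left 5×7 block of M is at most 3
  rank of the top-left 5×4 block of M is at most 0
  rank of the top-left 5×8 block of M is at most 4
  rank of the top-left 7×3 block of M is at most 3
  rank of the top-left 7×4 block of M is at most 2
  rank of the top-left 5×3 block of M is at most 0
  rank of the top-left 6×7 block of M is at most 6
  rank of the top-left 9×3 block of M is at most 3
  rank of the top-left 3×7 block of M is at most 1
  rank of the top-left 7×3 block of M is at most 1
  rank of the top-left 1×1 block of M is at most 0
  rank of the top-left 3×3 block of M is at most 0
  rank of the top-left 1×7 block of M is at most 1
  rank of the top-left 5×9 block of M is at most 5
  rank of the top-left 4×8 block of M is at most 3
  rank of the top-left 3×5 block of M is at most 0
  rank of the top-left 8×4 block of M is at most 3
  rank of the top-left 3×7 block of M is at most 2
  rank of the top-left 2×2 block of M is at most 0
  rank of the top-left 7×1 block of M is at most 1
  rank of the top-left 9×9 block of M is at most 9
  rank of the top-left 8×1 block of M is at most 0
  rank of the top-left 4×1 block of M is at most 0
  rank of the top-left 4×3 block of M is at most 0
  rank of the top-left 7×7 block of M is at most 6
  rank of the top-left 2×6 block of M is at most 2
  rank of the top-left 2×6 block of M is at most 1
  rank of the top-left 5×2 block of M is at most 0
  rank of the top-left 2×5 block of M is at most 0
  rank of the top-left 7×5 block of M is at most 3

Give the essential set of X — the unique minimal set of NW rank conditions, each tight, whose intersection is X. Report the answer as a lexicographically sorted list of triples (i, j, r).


Computing R[i][j] = min implied NW-rank bound (n=9, 34 conditions):

  i=1: 0, 0, 0, 0, 0, 0, 0, 1, 1
  i=2: 0, 0, 0, 0, 0, 1, 1, 2, 2
  i=3: 0, 0, 0, 0, 0, 1, 1, 2, 3
  i=4: 0, 0, 0, 0, 1, 2, 2, 3, 4
  i=5: 0, 0, 0, 0, 1, 2, 3, 4, 5
  i=6: 0, 1, 1, 1, 2, 3, 4, 5, 6
  i=7: 0, 1, 1, 2, 3, 4, 5, 6, 7
  i=8: 0, 1, 2, 3, 4, 5, 6, 7, 8
  i=9: 1, 2, 3, 4, 5, 6, 7, 8, 9

so w = (8, 6, 9, 5, 7, 2, 4, 3, 1).

D(w) has 30 cells with 6 SE-corners; essential set:

[(1, 7, 0), (3, 5, 0), (3, 7, 1), (5, 4, 0), (7, 3, 1), (8, 1, 0)]


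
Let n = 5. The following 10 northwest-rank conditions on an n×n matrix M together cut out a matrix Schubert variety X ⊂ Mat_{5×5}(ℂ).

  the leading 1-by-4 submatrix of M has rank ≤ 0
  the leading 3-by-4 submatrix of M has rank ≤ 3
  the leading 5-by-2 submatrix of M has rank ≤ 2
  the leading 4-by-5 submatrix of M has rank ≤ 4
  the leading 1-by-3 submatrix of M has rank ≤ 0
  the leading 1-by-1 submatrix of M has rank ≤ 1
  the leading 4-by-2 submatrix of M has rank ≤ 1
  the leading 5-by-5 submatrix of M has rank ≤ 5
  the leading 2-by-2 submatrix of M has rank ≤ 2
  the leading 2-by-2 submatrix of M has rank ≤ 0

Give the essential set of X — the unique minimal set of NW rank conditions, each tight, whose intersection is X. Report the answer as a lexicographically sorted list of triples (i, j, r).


Computing R[i][j] = min implied NW-rank bound (n=5, 10 conditions):

  i=1: 0 0 0 0 1
  i=2: 0 0 1 1 2
  i=3: 1 1 2 2 3
  i=4: 1 1 2 3 4
  i=5: 1 2 3 4 5

so w = (5, 3, 1, 4, 2).

Fulton essential set (3 of the 7 Rothe cells):

[(1, 4, 0), (2, 2, 0), (4, 2, 1)]


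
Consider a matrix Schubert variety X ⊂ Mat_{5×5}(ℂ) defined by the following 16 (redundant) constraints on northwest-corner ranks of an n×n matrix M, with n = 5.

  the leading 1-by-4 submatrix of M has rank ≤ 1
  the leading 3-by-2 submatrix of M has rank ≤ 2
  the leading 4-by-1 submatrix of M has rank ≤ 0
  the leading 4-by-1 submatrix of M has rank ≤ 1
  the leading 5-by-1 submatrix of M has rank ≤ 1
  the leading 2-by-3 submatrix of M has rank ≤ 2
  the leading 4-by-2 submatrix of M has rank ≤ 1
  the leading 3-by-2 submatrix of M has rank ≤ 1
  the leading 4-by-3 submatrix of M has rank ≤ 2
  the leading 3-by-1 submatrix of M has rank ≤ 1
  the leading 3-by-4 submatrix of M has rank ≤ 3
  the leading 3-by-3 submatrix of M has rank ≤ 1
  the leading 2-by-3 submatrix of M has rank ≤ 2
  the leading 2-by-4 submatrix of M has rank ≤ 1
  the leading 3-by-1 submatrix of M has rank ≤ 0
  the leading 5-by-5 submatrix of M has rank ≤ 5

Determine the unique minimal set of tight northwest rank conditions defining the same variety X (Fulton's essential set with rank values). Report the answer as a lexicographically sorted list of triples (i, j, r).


Reconstructing r_w from the 16 given conditions:

  R[1]: 0, 1, 1, 1, 1
  R[2]: 0, 1, 1, 1, 2
  R[3]: 0, 1, 1, 2, 3
  R[4]: 0, 1, 2, 3, 4
  R[5]: 1, 2, 3, 4, 5

the unique w with this rank table is (2, 5, 4, 3, 1).

Fulton essential set (3 of the 7 Rothe cells):

[(2, 4, 1), (3, 3, 1), (4, 1, 0)]


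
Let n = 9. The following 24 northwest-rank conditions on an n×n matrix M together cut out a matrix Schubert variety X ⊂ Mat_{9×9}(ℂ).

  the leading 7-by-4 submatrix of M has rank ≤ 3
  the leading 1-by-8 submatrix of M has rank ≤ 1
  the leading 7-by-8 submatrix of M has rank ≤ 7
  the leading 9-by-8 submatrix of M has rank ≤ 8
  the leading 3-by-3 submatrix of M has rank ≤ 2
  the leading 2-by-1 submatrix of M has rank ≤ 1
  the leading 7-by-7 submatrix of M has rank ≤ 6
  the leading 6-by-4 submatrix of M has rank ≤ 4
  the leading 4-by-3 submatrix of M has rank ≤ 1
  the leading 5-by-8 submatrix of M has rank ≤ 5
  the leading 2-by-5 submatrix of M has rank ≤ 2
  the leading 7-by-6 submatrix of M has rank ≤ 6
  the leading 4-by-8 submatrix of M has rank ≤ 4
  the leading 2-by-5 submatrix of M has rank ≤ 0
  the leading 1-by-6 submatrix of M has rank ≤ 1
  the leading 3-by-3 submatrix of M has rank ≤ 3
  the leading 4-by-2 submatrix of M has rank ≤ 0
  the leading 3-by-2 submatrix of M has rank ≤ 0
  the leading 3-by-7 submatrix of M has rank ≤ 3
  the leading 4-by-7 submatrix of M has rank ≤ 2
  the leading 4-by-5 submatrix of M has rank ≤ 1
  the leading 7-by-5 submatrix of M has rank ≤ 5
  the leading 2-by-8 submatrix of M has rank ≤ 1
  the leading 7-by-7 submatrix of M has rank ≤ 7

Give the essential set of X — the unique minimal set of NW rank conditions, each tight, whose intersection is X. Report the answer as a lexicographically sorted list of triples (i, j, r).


Recovering R(i,j) via the rank-extension bound from the 24 conditions:

  row 1: 0  0  0  0  0  1  1  1  1
  row 2: 0  0  0  0  0  1  1  1  2
  row 3: 0  0  1  1  1  2  2  2  3
  row 4: 0  0  1  1  1  2  2  3  4
  row 5: 1  1  2  2  2  3  3  4  5
  row 6: 1  2  3  3  3  4  4  5  6
  row 7: 1  2  3  3  4  5  5  6  7
  row 8: 1  2  3  4  5  6  6  7  8
  row 9: 1  2  3  4  5  6  7  8  9

hence w(1..9) = (6, 9, 3, 8, 1, 2, 5, 4, 7).

Rothe diagram D(w) (20 cells), 6 SE-corners (essential conditions):

[(2, 5, 0), (2, 8, 1), (4, 2, 0), (4, 5, 1), (4, 7, 2), (7, 4, 3)]


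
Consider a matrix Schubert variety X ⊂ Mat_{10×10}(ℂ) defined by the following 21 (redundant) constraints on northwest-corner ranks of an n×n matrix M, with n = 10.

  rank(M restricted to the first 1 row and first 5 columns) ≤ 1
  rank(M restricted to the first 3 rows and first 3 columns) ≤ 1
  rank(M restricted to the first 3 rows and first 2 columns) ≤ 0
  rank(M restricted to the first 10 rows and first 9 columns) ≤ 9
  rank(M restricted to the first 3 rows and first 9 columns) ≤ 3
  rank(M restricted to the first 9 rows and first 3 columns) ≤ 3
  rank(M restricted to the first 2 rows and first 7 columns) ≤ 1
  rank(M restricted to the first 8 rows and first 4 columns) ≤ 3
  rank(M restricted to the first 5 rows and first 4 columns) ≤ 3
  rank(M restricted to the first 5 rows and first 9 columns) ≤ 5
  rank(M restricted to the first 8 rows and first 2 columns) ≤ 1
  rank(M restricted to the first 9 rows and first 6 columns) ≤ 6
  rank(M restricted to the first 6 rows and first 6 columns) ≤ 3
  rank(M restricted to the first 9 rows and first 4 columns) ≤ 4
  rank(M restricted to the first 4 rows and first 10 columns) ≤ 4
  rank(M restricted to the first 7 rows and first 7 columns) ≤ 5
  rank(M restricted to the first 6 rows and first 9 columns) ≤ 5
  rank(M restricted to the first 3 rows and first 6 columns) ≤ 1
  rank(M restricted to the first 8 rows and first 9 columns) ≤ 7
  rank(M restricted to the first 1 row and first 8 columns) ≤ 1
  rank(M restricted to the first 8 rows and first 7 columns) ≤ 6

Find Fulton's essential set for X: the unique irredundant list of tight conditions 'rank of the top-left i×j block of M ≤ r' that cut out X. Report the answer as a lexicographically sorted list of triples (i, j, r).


Propagating the 21 rank bounds to every northwest block:

  R[1]: 0 0 1 1 1 1 1 1 1 1
  R[2]: 0 0 1 1 1 1 1 2 2 2
  R[3]: 0 0 1 1 1 1 2 3 3 3
  R[4]: 1 1 2 2 2 2 3 4 4 4
  R[5]: 1 1 2 3 3 3 4 5 5 5
  R[6]: 1 1 2 3 3 3 4 5 5 6
  R[7]: 1 1 2 3 4 4 5 6 6 7
  R[8]: 1 1 2 3 4 5 6 7 7 8
  R[9]: 1 2 3 4 5 6 7 8 8 9
  R[10]: 1 2 3 4 5 6 7 8 9 10

the unique w with this rank table is (3, 8, 7, 1, 4, 10, 5, 6, 2, 9).

Fulton essential set (6 of the 20 Rothe cells):

[(2, 7, 1), (3, 2, 0), (3, 6, 1), (6, 6, 3), (6, 9, 5), (8, 2, 1)]


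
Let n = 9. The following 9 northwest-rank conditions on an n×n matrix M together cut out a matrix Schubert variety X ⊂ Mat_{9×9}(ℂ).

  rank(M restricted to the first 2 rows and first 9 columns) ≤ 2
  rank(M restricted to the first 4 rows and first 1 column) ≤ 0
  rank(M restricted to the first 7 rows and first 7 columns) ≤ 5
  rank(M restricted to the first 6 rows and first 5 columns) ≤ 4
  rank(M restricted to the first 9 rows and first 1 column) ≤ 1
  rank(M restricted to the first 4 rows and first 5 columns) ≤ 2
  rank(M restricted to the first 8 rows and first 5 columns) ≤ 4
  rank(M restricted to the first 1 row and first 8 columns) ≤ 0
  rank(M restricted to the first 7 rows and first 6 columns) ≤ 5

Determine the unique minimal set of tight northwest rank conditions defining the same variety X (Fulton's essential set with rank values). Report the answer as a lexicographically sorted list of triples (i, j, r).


Reconstructing r_w from the 9 given conditions:

  row 1: 0 0 0 0 0 0 0 0 1
  row 2: 0 1 1 1 1 1 1 1 2
  row 3: 0 1 2 2 2 2 2 2 3
  row 4: 0 1 2 2 2 3 3 3 4
  row 5: 1 2 3 3 3 4 4 4 5
  row 6: 1 2 3 4 4 5 5 5 6
  row 7: 1 2 3 4 4 5 5 6 7
  row 8: 1 2 3 4 4 5 6 7 8
  row 9: 1 2 3 4 5 6 7 8 9

the unique w with this rank table is (9, 2, 3, 6, 1, 4, 8, 7, 5).

ℓ(w)=16; the 5 essential cells (i,j,r):

[(1, 8, 0), (4, 1, 0), (4, 5, 2), (7, 7, 5), (8, 5, 4)]


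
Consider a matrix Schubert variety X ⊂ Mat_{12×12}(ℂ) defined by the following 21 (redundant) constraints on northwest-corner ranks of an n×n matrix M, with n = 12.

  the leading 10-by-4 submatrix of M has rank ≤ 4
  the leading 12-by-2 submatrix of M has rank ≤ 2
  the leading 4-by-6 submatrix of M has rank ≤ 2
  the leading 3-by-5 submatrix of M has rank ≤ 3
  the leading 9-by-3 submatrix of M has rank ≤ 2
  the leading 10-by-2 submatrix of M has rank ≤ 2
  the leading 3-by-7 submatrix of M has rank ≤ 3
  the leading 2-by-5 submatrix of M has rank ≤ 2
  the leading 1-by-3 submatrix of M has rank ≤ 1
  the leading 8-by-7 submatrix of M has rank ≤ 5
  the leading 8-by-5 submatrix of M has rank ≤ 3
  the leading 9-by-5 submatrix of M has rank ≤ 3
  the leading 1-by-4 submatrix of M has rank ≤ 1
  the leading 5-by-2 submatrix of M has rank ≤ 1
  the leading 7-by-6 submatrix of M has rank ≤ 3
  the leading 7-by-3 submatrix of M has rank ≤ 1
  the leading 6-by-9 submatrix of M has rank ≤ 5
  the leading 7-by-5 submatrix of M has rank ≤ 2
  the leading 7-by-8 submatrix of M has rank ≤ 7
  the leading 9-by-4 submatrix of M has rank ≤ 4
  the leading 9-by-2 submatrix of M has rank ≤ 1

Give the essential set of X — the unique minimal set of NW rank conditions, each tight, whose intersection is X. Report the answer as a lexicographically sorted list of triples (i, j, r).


Reconstructing r_w from the 21 given conditions:

  1 | 1 | 1 | 1 | 1 | 1 | 1 | 1 | 1 | 1 | 1 | 1
  1 | 1 | 1 | 2 | 2 | 2 | 2 | 2 | 2 | 2 | 2 | 2
  1 | 1 | 1 | 2 | 2 | 2 | 3 | 3 | 3 | 3 | 3 | 3
  1 | 1 | 1 | 2 | 2 | 2 | 3 | 4 | 4 | 4 | 4 | 4
  1 | 1 | 1 | 2 | 2 | 3 | 4 | 5 | 5 | 5 | 5 | 5
  1 | 1 | 1 | 2 | 2 | 3 | 4 | 5 | 5 | 6 | 6 | 6
  1 | 1 | 1 | 2 | 2 | 3 | 4 | 5 | 6 | 7 | 7 | 7
  1 | 1 | 2 | 3 | 3 | 4 | 5 | 6 | 7 | 8 | 8 | 8
  1 | 1 | 2 | 3 | 3 | 4 | 5 | 6 | 7 | 8 | 9 | 9
  1 | 2 | 3 | 4 | 4 | 5 | 6 | 7 | 8 | 9 | 10 | 10
  1 | 2 | 3 | 4 | 5 | 6 | 7 | 8 | 9 | 10 | 11 | 11
  1 | 2 | 3 | 4 | 5 | 6 | 7 | 8 | 9 | 10 | 11 | 12

the unique w with this rank table is (1, 4, 7, 8, 6, 10, 9, 3, 11, 2, 5, 12).

Fulton essential set (6 of the 23 Rothe cells):

[(4, 6, 2), (6, 9, 5), (7, 3, 1), (7, 5, 2), (9, 2, 1), (9, 5, 3)]


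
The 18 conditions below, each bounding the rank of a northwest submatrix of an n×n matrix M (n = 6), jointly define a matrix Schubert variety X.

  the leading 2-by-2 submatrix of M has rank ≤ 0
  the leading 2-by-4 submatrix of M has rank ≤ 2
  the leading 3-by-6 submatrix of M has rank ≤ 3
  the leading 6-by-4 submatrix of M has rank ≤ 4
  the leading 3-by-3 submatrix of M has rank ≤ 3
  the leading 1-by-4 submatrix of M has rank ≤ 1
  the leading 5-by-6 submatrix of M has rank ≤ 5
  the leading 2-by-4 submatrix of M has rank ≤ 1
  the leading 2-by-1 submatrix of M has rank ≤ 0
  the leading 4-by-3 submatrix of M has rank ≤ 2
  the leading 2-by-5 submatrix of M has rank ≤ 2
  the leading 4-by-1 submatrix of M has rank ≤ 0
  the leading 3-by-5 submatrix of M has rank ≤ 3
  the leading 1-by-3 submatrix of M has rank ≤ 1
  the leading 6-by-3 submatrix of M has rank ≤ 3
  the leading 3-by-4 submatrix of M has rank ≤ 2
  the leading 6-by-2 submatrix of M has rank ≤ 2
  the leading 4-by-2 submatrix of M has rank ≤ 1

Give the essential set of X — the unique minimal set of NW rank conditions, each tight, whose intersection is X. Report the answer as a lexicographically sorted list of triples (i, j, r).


The tightest implied rank at each (i,j), from the 18 conditions:

  R[1]: 0 | 0 | 1 | 1 | 1 | 1
  R[2]: 0 | 0 | 1 | 1 | 2 | 2
  R[3]: 0 | 1 | 2 | 2 | 3 | 3
  R[4]: 0 | 1 | 2 | 3 | 4 | 4
  R[5]: 1 | 2 | 3 | 4 | 5 | 5
  R[6]: 1 | 2 | 3 | 4 | 5 | 6

reading off 1-entries of Δ²R: w = (3, 5, 2, 4, 1, 6).

D(w) has 7 cells with 3 SE-corners; essential set:

[(2, 2, 0), (2, 4, 1), (4, 1, 0)]


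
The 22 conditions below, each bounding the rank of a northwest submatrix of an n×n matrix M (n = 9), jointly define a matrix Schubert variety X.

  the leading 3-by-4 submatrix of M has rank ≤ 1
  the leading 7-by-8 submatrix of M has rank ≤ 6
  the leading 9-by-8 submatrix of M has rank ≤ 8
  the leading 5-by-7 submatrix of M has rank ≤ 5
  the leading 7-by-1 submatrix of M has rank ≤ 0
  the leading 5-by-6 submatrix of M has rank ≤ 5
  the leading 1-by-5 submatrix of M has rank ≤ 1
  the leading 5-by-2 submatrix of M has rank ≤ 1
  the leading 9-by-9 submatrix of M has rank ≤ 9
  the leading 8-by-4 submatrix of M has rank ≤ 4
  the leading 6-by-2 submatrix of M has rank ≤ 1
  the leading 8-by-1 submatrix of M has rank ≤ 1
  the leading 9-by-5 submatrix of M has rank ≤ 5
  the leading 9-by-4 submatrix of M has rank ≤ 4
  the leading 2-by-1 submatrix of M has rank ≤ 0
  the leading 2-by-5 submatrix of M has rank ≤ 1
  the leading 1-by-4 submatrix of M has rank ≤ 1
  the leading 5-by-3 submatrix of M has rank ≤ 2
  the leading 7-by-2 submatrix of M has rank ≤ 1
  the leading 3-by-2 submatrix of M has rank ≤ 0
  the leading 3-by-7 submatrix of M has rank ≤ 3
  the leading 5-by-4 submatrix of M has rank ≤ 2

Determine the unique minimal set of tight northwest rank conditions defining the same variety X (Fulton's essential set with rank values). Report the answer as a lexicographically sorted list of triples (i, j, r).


Recovering R(i,j) via the rank-extension bound from the 22 conditions:

  0  0  1  1  1  1  1  1  1
  0  0  1  1  1  2  2  2  2
  0  0  1  1  2  3  3  3  3
  0  1  2  2  3  4  4  4  4
  0  1  2  2  3  4  5  5  5
  0  1  2  3  4  5  6  6  6
  0  1  2  3  4  5  6  6  7
  1  2  3  4  5  6  7  7  8
  1  2  3  4  5  6  7  8  9

second differences of R give the permutation w = (3, 6, 5, 2, 7, 4, 9, 1, 8).

ℓ(w)=15; the 6 essential cells (i,j,r):

[(2, 5, 1), (3, 2, 0), (3, 4, 1), (5, 4, 2), (7, 1, 0), (7, 8, 6)]


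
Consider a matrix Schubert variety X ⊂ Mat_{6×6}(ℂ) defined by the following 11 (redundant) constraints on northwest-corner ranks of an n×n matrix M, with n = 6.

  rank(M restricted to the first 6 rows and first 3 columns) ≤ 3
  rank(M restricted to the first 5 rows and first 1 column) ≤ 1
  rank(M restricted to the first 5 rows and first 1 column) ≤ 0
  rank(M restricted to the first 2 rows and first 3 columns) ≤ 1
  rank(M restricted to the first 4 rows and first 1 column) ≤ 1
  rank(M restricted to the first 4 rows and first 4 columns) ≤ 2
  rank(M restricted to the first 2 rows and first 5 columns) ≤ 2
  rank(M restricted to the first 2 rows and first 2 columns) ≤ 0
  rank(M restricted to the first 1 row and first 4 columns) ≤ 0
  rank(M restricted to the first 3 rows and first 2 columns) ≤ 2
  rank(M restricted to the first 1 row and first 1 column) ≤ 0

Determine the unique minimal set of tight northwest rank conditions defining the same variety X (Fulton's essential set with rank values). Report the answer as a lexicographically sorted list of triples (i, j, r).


Computing R[i][j] = min implied NW-rank bound (n=6, 11 conditions):

  0 | 0 | 0 | 0 | 1 | 1
  0 | 0 | 1 | 1 | 2 | 2
  0 | 1 | 2 | 2 | 3 | 3
  0 | 1 | 2 | 2 | 3 | 4
  0 | 1 | 2 | 3 | 4 | 5
  1 | 2 | 3 | 4 | 5 | 6

second differences of R give the permutation w = (5, 3, 2, 6, 4, 1).

D(w) has 10 cells with 4 SE-corners; essential set:

[(1, 4, 0), (2, 2, 0), (4, 4, 2), (5, 1, 0)]


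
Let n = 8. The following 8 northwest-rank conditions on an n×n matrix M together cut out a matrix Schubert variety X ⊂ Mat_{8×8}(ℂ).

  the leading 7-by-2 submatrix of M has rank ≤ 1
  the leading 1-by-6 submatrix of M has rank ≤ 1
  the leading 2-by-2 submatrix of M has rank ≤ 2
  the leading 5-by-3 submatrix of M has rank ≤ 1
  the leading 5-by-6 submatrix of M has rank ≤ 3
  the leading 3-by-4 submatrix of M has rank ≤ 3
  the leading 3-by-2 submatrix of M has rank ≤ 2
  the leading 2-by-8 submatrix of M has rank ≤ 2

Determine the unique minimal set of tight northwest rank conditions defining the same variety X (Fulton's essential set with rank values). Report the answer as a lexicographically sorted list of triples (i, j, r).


The tightest implied rank at each (i,j), from the 8 conditions:

  i=1: 1 | 1 | 1 | 1 | 1 | 1 | 1 | 1
  i=2: 1 | 1 | 1 | 2 | 2 | 2 | 2 | 2
  i=3: 1 | 1 | 1 | 2 | 3 | 3 | 3 | 3
  i=4: 1 | 1 | 1 | 2 | 3 | 3 | 4 | 4
  i=5: 1 | 1 | 1 | 2 | 3 | 3 | 4 | 5
  i=6: 1 | 1 | 2 | 3 | 4 | 4 | 5 | 6
  i=7: 1 | 1 | 2 | 3 | 4 | 5 | 6 | 7
  i=8: 1 | 2 | 3 | 4 | 5 | 6 | 7 | 8

hence w(1..8) = (1, 4, 5, 7, 8, 3, 6, 2).

|D(w)|=12, |Ess(w)|=3:

[(5, 3, 1), (5, 6, 3), (7, 2, 1)]


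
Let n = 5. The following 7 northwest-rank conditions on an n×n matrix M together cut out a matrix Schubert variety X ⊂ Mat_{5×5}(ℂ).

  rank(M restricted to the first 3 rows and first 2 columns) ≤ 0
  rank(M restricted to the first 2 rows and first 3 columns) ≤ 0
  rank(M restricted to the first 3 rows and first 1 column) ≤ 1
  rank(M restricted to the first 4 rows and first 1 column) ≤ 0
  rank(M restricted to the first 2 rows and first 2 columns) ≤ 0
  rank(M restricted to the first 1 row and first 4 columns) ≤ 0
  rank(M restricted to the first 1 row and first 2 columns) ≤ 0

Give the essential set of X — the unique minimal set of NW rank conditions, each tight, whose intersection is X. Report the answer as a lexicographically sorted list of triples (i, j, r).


Propagating the 7 rank bounds to every northwest block:

  row 1: 0 | 0 | 0 | 0 | 1
  row 2: 0 | 0 | 0 | 1 | 2
  row 3: 0 | 0 | 1 | 2 | 3
  row 4: 0 | 1 | 2 | 3 | 4
  row 5: 1 | 2 | 3 | 4 | 5

reading off 1-entries of Δ²R: w = (5, 4, 3, 2, 1).

Rothe diagram D(w) (10 cells), 4 SE-corners (essential conditions):

[(1, 4, 0), (2, 3, 0), (3, 2, 0), (4, 1, 0)]


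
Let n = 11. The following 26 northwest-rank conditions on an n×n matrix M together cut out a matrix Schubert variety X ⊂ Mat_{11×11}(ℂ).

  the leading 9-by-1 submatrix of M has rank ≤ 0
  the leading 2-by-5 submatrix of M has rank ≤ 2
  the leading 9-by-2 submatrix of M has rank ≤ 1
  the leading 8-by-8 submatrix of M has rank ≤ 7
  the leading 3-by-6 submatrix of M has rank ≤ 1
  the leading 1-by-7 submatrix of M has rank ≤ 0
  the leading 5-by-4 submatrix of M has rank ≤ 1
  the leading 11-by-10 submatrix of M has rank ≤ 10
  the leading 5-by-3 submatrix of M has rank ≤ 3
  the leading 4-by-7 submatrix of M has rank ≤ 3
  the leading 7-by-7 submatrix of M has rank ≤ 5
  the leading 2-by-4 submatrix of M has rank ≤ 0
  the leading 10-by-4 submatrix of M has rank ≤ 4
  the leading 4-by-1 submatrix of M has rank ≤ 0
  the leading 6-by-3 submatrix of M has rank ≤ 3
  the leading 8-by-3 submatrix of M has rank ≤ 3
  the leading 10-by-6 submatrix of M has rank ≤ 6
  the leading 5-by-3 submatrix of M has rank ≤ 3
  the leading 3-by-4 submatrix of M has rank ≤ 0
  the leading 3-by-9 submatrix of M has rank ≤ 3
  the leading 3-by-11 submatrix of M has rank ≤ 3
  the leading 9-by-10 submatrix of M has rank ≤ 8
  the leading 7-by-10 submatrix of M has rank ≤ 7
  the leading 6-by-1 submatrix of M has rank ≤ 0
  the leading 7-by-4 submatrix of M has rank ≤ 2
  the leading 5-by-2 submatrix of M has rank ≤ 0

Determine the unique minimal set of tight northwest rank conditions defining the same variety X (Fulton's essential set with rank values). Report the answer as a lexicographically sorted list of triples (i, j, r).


Reconstructing r_w from the 26 given conditions:

  row 1: 0 | 0 | 0 | 0 | 0 | 0 | 0 | 1 | 1 | 1 | 1
  row 2: 0 | 0 | 0 | 0 | 1 | 1 | 1 | 2 | 2 | 2 | 2
  row 3: 0 | 0 | 0 | 0 | 1 | 1 | 2 | 3 | 3 | 3 | 3
  row 4: 0 | 0 | 1 | 1 | 2 | 2 | 3 | 4 | 4 | 4 | 4
  row 5: 0 | 0 | 1 | 1 | 2 | 3 | 4 | 5 | 5 | 5 | 5
  row 6: 0 | 1 | 2 | 2 | 3 | 4 | 5 | 6 | 6 | 6 | 6
  row 7: 0 | 1 | 2 | 2 | 3 | 4 | 5 | 6 | 7 | 7 | 7
  row 8: 0 | 1 | 2 | 3 | 4 | 5 | 6 | 7 | 8 | 8 | 8
  row 9: 0 | 1 | 2 | 3 | 4 | 5 | 6 | 7 | 8 | 8 | 9
  row 10: 1 | 2 | 3 | 4 | 5 | 6 | 7 | 8 | 9 | 9 | 10
  row 11: 1 | 2 | 3 | 4 | 5 | 6 | 7 | 8 | 9 | 10 | 11

second differences of R give the permutation w = (8, 5, 7, 3, 6, 2, 9, 4, 11, 1, 10).

D(w) has 27 cells with 8 SE-corners; essential set:

[(1, 7, 0), (3, 4, 0), (3, 6, 1), (5, 2, 0), (5, 4, 1), (7, 4, 2), (9, 1, 0), (9, 10, 8)]


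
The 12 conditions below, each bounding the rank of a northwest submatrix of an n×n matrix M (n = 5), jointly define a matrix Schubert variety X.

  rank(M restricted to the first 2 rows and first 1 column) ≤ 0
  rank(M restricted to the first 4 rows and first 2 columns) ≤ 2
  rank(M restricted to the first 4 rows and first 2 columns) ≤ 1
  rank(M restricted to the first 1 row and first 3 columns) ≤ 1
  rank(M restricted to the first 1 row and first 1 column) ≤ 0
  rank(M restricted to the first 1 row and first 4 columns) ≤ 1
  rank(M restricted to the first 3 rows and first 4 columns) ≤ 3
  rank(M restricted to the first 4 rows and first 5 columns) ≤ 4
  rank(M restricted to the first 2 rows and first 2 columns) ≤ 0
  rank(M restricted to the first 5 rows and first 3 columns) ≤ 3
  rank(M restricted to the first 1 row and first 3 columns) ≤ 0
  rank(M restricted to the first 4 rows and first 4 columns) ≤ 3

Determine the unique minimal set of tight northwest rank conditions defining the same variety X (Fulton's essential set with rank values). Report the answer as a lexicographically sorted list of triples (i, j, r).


Reconstructing r_w from the 12 given conditions:

  row 1: 0 | 0 | 0 | 1 | 1
  row 2: 0 | 0 | 1 | 2 | 2
  row 3: 1 | 1 | 2 | 3 | 3
  row 4: 1 | 1 | 2 | 3 | 4
  row 5: 1 | 2 | 3 | 4 | 5

giving w = (4, 3, 1, 5, 2) via Δ²R.

ℓ(w)=6; the 3 essential cells (i,j,r):

[(1, 3, 0), (2, 2, 0), (4, 2, 1)]
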